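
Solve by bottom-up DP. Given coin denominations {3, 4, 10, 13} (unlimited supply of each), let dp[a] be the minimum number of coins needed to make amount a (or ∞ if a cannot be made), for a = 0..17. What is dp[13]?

1

 a  0  1  2  3  4  5  6  7  8  9 10 11 12 13 14 15 16 17
dp  0  -  -  1  1  -  2  2  2  3  1  3  3  1  2  4  2  2
(- denotes ∞ / unreachable)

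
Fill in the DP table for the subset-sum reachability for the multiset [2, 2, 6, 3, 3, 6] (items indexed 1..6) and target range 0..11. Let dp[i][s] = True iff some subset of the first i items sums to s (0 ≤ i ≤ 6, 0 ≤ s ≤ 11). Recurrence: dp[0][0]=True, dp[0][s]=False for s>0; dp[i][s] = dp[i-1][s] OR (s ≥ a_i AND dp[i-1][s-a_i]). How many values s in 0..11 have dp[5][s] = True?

11

i\s   0   1   2   3   4   5   6   7   8   9  10  11
  0   T   F   F   F   F   F   F   F   F   F   F   F
  1   T   F   T   F   F   F   F   F   F   F   F   F
  2   T   F   T   F   T   F   F   F   F   F   F   F
  3   T   F   T   F   T   F   T   F   T   F   T   F
  4   T   F   T   T   T   T   T   T   T   T   T   T
  5   T   F   T   T   T   T   T   T   T   T   T   T
  6   T   F   T   T   T   T   T   T   T   T   T   T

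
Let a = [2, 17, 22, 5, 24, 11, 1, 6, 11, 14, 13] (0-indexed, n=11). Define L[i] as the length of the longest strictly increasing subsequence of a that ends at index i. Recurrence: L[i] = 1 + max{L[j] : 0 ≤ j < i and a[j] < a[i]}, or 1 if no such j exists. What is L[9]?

5

   i    0    1    2    3    4    5    6    7    8    9   10
a[i]    2   17   22    5   24   11    1    6   11   14   13
L[i]    1    2    3    2    4    3    1    3    4    5    5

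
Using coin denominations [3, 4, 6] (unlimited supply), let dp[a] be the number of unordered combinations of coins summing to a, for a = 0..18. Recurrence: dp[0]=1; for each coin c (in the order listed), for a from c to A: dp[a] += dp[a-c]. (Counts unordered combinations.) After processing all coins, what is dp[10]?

after  coin     0     1     2     3     4     5     6     7     8     9    10    11    12    13    14    15    16    17    18
          3     1     0     0     1     0     0     1     0     0     1     0     0     1     0     0     1     0     0     1
          4     1     0     0     1     1     0     1     1     1     1     1     1     2     1     1     2     2     1     2
          6     1     0     0     1     1     0     2     1     1     2     2     1     4     2     2     4     4     2     6

2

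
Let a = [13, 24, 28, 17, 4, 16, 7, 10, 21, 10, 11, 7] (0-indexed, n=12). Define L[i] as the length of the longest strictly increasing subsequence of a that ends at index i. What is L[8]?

   i    0    1    2    3    4    5    6    7    8    9   10   11
a[i]   13   24   28   17    4   16    7   10   21   10   11    7
L[i]    1    2    3    2    1    2    2    3    4    3    4    2

4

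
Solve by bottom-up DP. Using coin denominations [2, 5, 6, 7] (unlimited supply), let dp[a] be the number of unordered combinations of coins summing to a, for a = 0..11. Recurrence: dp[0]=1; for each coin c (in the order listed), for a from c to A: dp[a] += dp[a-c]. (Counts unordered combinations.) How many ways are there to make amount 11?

3

after  coin     0     1     2     3     4     5     6     7     8     9    10    11
          2     1     0     1     0     1     0     1     0     1     0     1     0
          5     1     0     1     0     1     1     1     1     1     1     2     1
          6     1     0     1     0     1     1     2     1     2     1     3     2
          7     1     0     1     0     1     1     2     2     2     2     3     3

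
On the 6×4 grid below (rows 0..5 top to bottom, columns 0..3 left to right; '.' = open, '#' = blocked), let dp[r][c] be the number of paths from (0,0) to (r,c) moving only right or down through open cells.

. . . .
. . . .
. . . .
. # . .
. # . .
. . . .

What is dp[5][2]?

7

r\c   0   1   2   3
  0   1   1   1   1
  1   1   2   3   4
  2   1   3   6  10
  3   1   0   6  16
  4   1   0   6  22
  5   1   1   7  29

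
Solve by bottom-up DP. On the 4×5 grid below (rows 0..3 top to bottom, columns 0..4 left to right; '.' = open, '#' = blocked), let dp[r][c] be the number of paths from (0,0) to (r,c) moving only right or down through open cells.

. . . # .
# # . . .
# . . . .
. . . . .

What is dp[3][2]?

r\c   0   1   2   3   4
  0   1   1   1   0   0
  1   0   0   1   1   1
  2   0   0   1   2   3
  3   0   0   1   3   6

1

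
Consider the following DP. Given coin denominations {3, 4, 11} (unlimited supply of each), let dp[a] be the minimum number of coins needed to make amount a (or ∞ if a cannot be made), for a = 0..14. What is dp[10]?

 a  0  1  2  3  4  5  6  7  8  9 10 11 12 13 14
dp  0  -  -  1  1  -  2  2  2  3  3  1  3  4  2
(- denotes ∞ / unreachable)

3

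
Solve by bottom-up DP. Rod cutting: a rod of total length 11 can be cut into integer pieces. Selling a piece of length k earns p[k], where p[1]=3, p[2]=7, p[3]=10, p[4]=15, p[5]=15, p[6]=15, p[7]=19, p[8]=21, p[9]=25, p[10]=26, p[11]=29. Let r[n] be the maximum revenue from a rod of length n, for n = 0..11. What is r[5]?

18

   n    0    1    2    3    4    5    6    7    8    9   10   11
r[n]    0    3    7   10   15   18   22   25   30   33   37   40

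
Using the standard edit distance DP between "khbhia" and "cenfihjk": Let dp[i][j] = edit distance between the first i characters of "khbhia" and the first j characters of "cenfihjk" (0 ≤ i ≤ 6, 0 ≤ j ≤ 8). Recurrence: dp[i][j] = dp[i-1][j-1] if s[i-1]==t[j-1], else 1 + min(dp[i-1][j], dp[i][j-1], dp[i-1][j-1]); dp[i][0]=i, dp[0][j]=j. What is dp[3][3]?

3

   ''  c  e  n  f  i  h  j  k
''  0  1  2  3  4  5  6  7  8
 k  1  1  2  3  4  5  6  7  7
 h  2  2  2  3  4  5  5  6  7
 b  3  3  3  3  4  5  6  6  7
 h  4  4  4  4  4  5  5  6  7
 i  5  5  5  5  5  4  5  6  7
 a  6  6  6  6  6  5  5  6  7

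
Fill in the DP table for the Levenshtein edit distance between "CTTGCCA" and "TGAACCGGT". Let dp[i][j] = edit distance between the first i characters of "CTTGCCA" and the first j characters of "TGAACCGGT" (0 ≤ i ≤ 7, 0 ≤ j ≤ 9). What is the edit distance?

   ''  T  G  A  A  C  C  G  G  T
''  0  1  2  3  4  5  6  7  8  9
 C  1  1  2  3  4  4  5  6  7  8
 T  2  1  2  3  4  5  5  6  7  7
 T  3  2  2  3  4  5  6  6  7  7
 G  4  3  2  3  4  5  6  6  6  7
 C  5  4  3  3  4  4  5  6  7  7
 C  6  5  4  4  4  4  4  5  6  7
 A  7  6  5  4  4  5  5  5  6  7

7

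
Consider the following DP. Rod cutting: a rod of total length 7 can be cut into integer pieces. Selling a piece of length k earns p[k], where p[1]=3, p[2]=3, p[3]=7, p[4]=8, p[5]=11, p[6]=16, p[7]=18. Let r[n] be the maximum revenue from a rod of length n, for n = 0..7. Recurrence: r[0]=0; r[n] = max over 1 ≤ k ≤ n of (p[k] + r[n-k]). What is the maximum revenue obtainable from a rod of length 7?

   n    0    1    2    3    4    5    6    7
r[n]    0    3    6    9   12   15   18   21

21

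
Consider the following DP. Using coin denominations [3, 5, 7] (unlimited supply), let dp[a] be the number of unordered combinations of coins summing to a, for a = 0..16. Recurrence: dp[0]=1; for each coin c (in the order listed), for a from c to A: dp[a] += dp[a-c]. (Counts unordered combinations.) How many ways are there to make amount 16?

after  coin     0     1     2     3     4     5     6     7     8     9    10    11    12    13    14    15    16
          3     1     0     0     1     0     0     1     0     0     1     0     0     1     0     0     1     0
          5     1     0     0     1     0     1     1     0     1     1     1     1     1     1     1     2     1
          7     1     0     0     1     0     1     1     1     1     1     2     1     2     2     2     3     2

2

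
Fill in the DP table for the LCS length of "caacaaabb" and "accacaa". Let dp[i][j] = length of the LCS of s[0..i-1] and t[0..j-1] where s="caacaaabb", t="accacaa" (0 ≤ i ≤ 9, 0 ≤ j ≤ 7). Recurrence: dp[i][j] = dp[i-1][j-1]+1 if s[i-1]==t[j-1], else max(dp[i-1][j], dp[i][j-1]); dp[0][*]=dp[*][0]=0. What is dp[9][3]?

2

   ''  a  c  c  a  c  a  a
''  0  0  0  0  0  0  0  0
 c  0  0  1  1  1  1  1  1
 a  0  1  1  1  2  2  2  2
 a  0  1  1  1  2  2  3  3
 c  0  1  2  2  2  3  3  3
 a  0  1  2  2  3  3  4  4
 a  0  1  2  2  3  3  4  5
 a  0  1  2  2  3  3  4  5
 b  0  1  2  2  3  3  4  5
 b  0  1  2  2  3  3  4  5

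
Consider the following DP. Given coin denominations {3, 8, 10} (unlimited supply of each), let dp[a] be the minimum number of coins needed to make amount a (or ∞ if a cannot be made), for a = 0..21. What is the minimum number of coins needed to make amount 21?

 a  0  1  2  3  4  5  6  7  8  9 10 11 12 13 14 15 16 17 18 19 20 21
dp  0  -  -  1  -  -  2  -  1  3  1  2  4  2  3  5  2  4  2  3  2  3
(- denotes ∞ / unreachable)

3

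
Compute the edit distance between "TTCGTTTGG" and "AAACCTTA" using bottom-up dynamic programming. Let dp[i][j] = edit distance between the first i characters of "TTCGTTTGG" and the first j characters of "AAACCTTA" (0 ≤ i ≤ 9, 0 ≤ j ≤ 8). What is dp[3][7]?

6

   ''  A  A  A  C  C  T  T  A
''  0  1  2  3  4  5  6  7  8
 T  1  1  2  3  4  5  5  6  7
 T  2  2  2  3  4  5  5  5  6
 C  3  3  3  3  3  4  5  6  6
 G  4  4  4  4  4  4  5  6  7
 T  5  5  5  5  5  5  4  5  6
 T  6  6  6  6  6  6  5  4  5
 T  7  7  7  7  7  7  6  5  5
 G  8  8  8  8  8  8  7  6  6
 G  9  9  9  9  9  9  8  7  7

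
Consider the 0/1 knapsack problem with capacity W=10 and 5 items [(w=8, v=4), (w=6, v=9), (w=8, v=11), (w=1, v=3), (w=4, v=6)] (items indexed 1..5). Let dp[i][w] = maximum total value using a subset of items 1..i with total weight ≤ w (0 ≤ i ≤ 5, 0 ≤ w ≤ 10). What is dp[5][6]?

i\w   0   1   2   3   4   5   6   7   8   9  10
  0   0   0   0   0   0   0   0   0   0   0   0
  1   0   0   0   0   0   0   0   0   4   4   4
  2   0   0   0   0   0   0   9   9   9   9   9
  3   0   0   0   0   0   0   9   9  11  11  11
  4   0   3   3   3   3   3   9  12  12  14  14
  5   0   3   3   3   6   9   9  12  12  14  15

9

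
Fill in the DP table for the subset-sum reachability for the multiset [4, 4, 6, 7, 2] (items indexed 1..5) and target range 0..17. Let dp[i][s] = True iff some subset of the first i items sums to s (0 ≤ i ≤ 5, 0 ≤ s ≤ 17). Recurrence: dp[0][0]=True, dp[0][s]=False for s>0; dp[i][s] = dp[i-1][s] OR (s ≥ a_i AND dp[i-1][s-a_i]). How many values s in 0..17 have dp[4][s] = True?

i\s   0   1   2   3   4   5   6   7   8   9  10  11  12  13  14  15  16  17
  0   T   F   F   F   F   F   F   F   F   F   F   F   F   F   F   F   F   F
  1   T   F   F   F   T   F   F   F   F   F   F   F   F   F   F   F   F   F
  2   T   F   F   F   T   F   F   F   T   F   F   F   F   F   F   F   F   F
  3   T   F   F   F   T   F   T   F   T   F   T   F   F   F   T   F   F   F
  4   T   F   F   F   T   F   T   T   T   F   T   T   F   T   T   T   F   T
  5   T   F   T   F   T   F   T   T   T   T   T   T   T   T   T   T   T   T

11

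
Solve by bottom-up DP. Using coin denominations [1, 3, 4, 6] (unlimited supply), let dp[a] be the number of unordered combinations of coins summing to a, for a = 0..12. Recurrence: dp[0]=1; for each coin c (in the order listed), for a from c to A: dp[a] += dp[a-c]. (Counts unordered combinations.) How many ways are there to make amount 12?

16

after  coin     0     1     2     3     4     5     6     7     8     9    10    11    12
          1     1     1     1     1     1     1     1     1     1     1     1     1     1
          3     1     1     1     2     2     2     3     3     3     4     4     4     5
          4     1     1     1     2     3     3     4     5     6     7     8     9    11
          6     1     1     1     2     3     3     5     6     7     9    11    12    16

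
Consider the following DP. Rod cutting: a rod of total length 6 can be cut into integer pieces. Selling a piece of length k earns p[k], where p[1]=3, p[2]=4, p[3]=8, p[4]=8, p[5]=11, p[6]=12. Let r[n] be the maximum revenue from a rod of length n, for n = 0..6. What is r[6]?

   n    0    1    2    3    4    5    6
r[n]    0    3    6    9   12   15   18

18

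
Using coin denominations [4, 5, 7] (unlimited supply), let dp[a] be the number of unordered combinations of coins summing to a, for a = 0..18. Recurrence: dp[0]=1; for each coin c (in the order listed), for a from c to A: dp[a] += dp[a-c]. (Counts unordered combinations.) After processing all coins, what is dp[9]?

after  coin     0     1     2     3     4     5     6     7     8     9    10    11    12    13    14    15    16    17    18
          4     1     0     0     0     1     0     0     0     1     0     0     0     1     0     0     0     1     0     0
          5     1     0     0     0     1     1     0     0     1     1     1     0     1     1     1     1     1     1     1
          7     1     0     0     0     1     1     0     1     1     1     1     1     2     1     2     2     2     2     2

1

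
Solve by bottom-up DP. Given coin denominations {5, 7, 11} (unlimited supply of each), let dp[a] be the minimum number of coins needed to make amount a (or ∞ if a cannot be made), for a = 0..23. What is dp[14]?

2

 a  0  1  2  3  4  5  6  7  8  9 10 11 12 13 14 15 16 17 18 19 20 21 22 23
dp  0  -  -  -  -  1  -  1  -  -  2  1  2  -  2  3  2  3  2  3  4  3  2  3
(- denotes ∞ / unreachable)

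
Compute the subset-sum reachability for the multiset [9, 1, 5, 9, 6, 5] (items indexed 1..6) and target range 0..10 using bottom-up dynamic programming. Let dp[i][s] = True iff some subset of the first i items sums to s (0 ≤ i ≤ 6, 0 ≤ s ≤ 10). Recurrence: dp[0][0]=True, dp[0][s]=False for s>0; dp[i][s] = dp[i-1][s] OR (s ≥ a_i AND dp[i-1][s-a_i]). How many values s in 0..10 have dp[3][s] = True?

i\s   0   1   2   3   4   5   6   7   8   9  10
  0   T   F   F   F   F   F   F   F   F   F   F
  1   T   F   F   F   F   F   F   F   F   T   F
  2   T   T   F   F   F   F   F   F   F   T   T
  3   T   T   F   F   F   T   T   F   F   T   T
  4   T   T   F   F   F   T   T   F   F   T   T
  5   T   T   F   F   F   T   T   T   F   T   T
  6   T   T   F   F   F   T   T   T   F   T   T

6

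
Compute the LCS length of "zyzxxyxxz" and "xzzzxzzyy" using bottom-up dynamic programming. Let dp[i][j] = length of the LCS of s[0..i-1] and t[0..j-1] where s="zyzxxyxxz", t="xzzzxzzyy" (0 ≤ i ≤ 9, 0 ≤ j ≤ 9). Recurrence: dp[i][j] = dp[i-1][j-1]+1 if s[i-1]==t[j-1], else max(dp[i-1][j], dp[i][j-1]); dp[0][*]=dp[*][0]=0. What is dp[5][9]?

3

   ''  x  z  z  z  x  z  z  y  y
''  0  0  0  0  0  0  0  0  0  0
 z  0  0  1  1  1  1  1  1  1  1
 y  0  0  1  1  1  1  1  1  2  2
 z  0  0  1  2  2  2  2  2  2  2
 x  0  1  1  2  2  3  3  3  3  3
 x  0  1  1  2  2  3  3  3  3  3
 y  0  1  1  2  2  3  3  3  4  4
 x  0  1  1  2  2  3  3  3  4  4
 x  0  1  1  2  2  3  3  3  4  4
 z  0  1  2  2  3  3  4  4  4  4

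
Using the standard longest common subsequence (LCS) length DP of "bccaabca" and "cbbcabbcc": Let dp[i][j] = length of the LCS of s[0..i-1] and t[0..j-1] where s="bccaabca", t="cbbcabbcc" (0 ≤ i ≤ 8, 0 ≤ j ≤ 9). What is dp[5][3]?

   ''  c  b  b  c  a  b  b  c  c
''  0  0  0  0  0  0  0  0  0  0
 b  0  0  1  1  1  1  1  1  1  1
 c  0  1  1  1  2  2  2  2  2  2
 c  0  1  1  1  2  2  2  2  3  3
 a  0  1  1  1  2  3  3  3  3  3
 a  0  1  1  1  2  3  3  3  3  3
 b  0  1  2  2  2  3  4  4  4  4
 c  0  1  2  2  3  3  4  4  5  5
 a  0  1  2  2  3  4  4  4  5  5

1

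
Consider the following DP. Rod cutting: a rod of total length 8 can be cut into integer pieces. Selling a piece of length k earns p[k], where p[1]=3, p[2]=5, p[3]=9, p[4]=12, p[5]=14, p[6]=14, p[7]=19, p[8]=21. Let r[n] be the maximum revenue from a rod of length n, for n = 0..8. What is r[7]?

   n    0    1    2    3    4    5    6    7    8
r[n]    0    3    6    9   12   15   18   21   24

21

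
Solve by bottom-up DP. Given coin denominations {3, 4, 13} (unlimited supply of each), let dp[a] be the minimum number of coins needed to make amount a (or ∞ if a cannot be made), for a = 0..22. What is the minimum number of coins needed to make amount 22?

 a  0  1  2  3  4  5  6  7  8  9 10 11 12 13 14 15 16 17 18 19 20 21 22
dp  0  -  -  1  1  -  2  2  2  3  3  3  3  1  4  4  2  2  5  3  3  3  4
(- denotes ∞ / unreachable)

4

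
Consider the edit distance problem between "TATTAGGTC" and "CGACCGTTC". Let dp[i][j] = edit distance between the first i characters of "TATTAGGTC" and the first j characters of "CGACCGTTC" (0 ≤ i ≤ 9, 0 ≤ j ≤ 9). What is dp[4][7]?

   ''  C  G  A  C  C  G  T  T  C
''  0  1  2  3  4  5  6  7  8  9
 T  1  1  2  3  4  5  6  6  7  8
 A  2  2  2  2  3  4  5  6  7  8
 T  3  3  3  3  3  4  5  5  6  7
 T  4  4  4  4  4  4  5  5  5  6
 A  5  5  5  4  5  5  5  6  6  6
 G  6  6  5  5  5  6  5  6  7  7
 G  7  7  6  6  6  6  6  6  7  8
 T  8  8  7  7  7  7  7  6  6  7
 C  9  8  8  8  7  7  8  7  7  6

5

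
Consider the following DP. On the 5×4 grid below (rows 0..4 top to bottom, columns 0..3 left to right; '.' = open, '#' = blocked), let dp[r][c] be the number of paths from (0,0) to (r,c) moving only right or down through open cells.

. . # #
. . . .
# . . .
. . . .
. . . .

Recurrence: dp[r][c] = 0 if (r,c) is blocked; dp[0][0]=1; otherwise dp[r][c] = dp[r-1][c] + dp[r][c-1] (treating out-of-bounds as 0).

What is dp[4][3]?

r\c   0   1   2   3
  0   1   1   0   0
  1   1   2   2   2
  2   0   2   4   6
  3   0   2   6  12
  4   0   2   8  20

20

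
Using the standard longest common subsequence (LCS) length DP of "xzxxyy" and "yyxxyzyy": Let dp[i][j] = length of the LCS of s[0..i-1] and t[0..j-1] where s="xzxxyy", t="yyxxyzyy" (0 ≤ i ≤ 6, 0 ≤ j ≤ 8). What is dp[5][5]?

3

   ''  y  y  x  x  y  z  y  y
''  0  0  0  0  0  0  0  0  0
 x  0  0  0  1  1  1  1  1  1
 z  0  0  0  1  1  1  2  2  2
 x  0  0  0  1  2  2  2  2  2
 x  0  0  0  1  2  2  2  2  2
 y  0  1  1  1  2  3  3  3  3
 y  0  1  2  2  2  3  3  4  4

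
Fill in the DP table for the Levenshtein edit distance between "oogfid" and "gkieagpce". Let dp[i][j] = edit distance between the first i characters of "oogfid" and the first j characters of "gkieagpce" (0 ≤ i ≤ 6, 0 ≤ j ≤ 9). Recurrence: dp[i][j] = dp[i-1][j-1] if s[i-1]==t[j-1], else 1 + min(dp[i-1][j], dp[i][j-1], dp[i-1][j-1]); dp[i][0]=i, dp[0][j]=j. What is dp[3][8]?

7

   ''  g  k  i  e  a  g  p  c  e
''  0  1  2  3  4  5  6  7  8  9
 o  1  1  2  3  4  5  6  7  8  9
 o  2  2  2  3  4  5  6  7  8  9
 g  3  2  3  3  4  5  5  6  7  8
 f  4  3  3  4  4  5  6  6  7  8
 i  5  4  4  3  4  5  6  7  7  8
 d  6  5  5  4  4  5  6  7  8  8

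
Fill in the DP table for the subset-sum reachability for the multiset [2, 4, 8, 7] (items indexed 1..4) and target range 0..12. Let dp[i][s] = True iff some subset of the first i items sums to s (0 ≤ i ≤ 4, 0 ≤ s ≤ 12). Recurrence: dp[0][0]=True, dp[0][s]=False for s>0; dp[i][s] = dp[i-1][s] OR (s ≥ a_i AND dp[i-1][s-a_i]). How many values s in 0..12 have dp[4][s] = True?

10

i\s   0   1   2   3   4   5   6   7   8   9  10  11  12
  0   T   F   F   F   F   F   F   F   F   F   F   F   F
  1   T   F   T   F   F   F   F   F   F   F   F   F   F
  2   T   F   T   F   T   F   T   F   F   F   F   F   F
  3   T   F   T   F   T   F   T   F   T   F   T   F   T
  4   T   F   T   F   T   F   T   T   T   T   T   T   T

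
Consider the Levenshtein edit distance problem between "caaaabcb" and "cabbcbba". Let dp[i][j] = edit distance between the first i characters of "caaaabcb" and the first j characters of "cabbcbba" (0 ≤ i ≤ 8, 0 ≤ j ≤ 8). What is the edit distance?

5

   ''  c  a  b  b  c  b  b  a
''  0  1  2  3  4  5  6  7  8
 c  1  0  1  2  3  4  5  6  7
 a  2  1  0  1  2  3  4  5  6
 a  3  2  1  1  2  3  4  5  5
 a  4  3  2  2  2  3  4  5  5
 a  5  4  3  3  3  3  4  5  5
 b  6  5  4  3  3  4  3  4  5
 c  7  6  5  4  4  3  4  4  5
 b  8  7  6  5  4  4  3  4  5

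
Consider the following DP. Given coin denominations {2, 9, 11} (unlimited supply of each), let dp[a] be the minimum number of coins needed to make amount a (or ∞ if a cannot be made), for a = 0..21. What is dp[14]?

 a  0  1  2  3  4  5  6  7  8  9 10 11 12 13 14 15 16 17 18 19 20 21
dp  0  -  1  -  2  -  3  -  4  1  5  1  6  2  7  3  8  4  2  5  2  6
(- denotes ∞ / unreachable)

7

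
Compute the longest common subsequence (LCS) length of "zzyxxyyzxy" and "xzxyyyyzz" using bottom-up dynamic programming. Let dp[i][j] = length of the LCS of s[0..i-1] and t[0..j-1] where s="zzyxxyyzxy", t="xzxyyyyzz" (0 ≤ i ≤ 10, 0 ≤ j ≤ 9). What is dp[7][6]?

4

   ''  x  z  x  y  y  y  y  z  z
''  0  0  0  0  0  0  0  0  0  0
 z  0  0  1  1  1  1  1  1  1  1
 z  0  0  1  1  1  1  1  1  2  2
 y  0  0  1  1  2  2  2  2  2  2
 x  0  1  1  2  2  2  2  2  2  2
 x  0  1  1  2  2  2  2  2  2  2
 y  0  1  1  2  3  3  3  3  3  3
 y  0  1  1  2  3  4  4  4  4  4
 z  0  1  2  2  3  4  4  4  5  5
 x  0  1  2  3  3  4  4  4  5  5
 y  0  1  2  3  4  4  5  5  5  5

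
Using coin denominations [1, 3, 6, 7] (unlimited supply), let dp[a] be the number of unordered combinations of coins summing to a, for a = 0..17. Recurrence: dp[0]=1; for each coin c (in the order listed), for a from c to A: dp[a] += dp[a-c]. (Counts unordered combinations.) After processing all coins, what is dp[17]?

20

after  coin     0     1     2     3     4     5     6     7     8     9    10    11    12    13    14    15    16    17
          1     1     1     1     1     1     1     1     1     1     1     1     1     1     1     1     1     1     1
          3     1     1     1     2     2     2     3     3     3     4     4     4     5     5     5     6     6     6
          6     1     1     1     2     2     2     4     4     4     6     6     6     9     9     9    12    12    12
          7     1     1     1     2     2     2     4     5     5     7     8     8    11    13    14    17    19    20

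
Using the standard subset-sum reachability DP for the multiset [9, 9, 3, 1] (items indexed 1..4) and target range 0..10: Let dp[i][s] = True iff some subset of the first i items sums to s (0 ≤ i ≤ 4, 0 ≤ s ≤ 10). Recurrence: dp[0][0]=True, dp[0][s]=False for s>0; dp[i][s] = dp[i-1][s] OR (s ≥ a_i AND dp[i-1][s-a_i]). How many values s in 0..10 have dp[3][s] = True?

3

i\s   0   1   2   3   4   5   6   7   8   9  10
  0   T   F   F   F   F   F   F   F   F   F   F
  1   T   F   F   F   F   F   F   F   F   T   F
  2   T   F   F   F   F   F   F   F   F   T   F
  3   T   F   F   T   F   F   F   F   F   T   F
  4   T   T   F   T   T   F   F   F   F   T   T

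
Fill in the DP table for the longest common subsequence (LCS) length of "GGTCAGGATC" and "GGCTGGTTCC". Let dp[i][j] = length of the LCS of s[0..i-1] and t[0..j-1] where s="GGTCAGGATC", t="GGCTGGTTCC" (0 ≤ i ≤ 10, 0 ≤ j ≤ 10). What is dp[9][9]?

   ''  G  G  C  T  G  G  T  T  C  C
''  0  0  0  0  0  0  0  0  0  0  0
 G  0  1  1  1  1  1  1  1  1  1  1
 G  0  1  2  2  2  2  2  2  2  2  2
 T  0  1  2  2  3  3  3  3  3  3  3
 C  0  1  2  3  3  3  3  3  3  4  4
 A  0  1  2  3  3  3  3  3  3  4  4
 G  0  1  2  3  3  4  4  4  4  4  4
 G  0  1  2  3  3  4  5  5  5  5  5
 A  0  1  2  3  3  4  5  5  5  5  5
 T  0  1  2  3  4  4  5  6  6  6  6
 C  0  1  2  3  4  4  5  6  6  7  7

6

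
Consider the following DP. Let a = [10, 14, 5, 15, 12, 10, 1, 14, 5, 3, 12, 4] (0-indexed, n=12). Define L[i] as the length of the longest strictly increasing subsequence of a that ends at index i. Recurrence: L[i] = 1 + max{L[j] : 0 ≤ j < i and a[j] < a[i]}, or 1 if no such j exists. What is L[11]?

3

   i    0    1    2    3    4    5    6    7    8    9   10   11
a[i]   10   14    5   15   12   10    1   14    5    3   12    4
L[i]    1    2    1    3    2    2    1    3    2    2    3    3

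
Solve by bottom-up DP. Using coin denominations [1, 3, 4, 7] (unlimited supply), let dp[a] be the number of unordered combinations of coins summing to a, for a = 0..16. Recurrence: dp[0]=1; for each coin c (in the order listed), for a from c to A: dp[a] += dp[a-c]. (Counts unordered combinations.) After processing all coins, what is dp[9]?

after  coin     0     1     2     3     4     5     6     7     8     9    10    11    12    13    14    15    16
          1     1     1     1     1     1     1     1     1     1     1     1     1     1     1     1     1     1
          3     1     1     1     2     2     2     3     3     3     4     4     4     5     5     5     6     6
          4     1     1     1     2     3     3     4     5     6     7     8     9    11    12    13    15    17
          7     1     1     1     2     3     3     4     6     7     8    10    12    14    16    19    22    25

8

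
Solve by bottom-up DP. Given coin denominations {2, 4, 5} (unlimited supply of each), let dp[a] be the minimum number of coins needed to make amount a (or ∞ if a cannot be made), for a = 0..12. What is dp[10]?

2

 a  0  1  2  3  4  5  6  7  8  9 10 11 12
dp  0  -  1  -  1  1  2  2  2  2  2  3  3
(- denotes ∞ / unreachable)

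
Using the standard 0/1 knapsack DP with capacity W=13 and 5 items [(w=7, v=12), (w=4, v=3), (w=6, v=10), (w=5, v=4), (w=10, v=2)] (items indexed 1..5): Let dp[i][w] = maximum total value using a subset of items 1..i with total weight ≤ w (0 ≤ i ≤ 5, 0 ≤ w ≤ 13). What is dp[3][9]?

12

i\w   0   1   2   3   4   5   6   7   8   9  10  11  12  13
  0   0   0   0   0   0   0   0   0   0   0   0   0   0   0
  1   0   0   0   0   0   0   0  12  12  12  12  12  12  12
  2   0   0   0   0   3   3   3  12  12  12  12  15  15  15
  3   0   0   0   0   3   3  10  12  12  12  13  15  15  22
  4   0   0   0   0   3   4  10  12  12  12  13  15  16  22
  5   0   0   0   0   3   4  10  12  12  12  13  15  16  22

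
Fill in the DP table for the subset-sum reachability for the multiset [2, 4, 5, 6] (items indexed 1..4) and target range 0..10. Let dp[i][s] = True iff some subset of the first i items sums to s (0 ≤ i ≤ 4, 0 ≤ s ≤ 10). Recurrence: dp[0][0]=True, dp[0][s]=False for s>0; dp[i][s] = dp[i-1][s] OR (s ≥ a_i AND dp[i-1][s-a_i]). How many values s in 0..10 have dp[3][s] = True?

i\s   0   1   2   3   4   5   6   7   8   9  10
  0   T   F   F   F   F   F   F   F   F   F   F
  1   T   F   T   F   F   F   F   F   F   F   F
  2   T   F   T   F   T   F   T   F   F   F   F
  3   T   F   T   F   T   T   T   T   F   T   F
  4   T   F   T   F   T   T   T   T   T   T   T

7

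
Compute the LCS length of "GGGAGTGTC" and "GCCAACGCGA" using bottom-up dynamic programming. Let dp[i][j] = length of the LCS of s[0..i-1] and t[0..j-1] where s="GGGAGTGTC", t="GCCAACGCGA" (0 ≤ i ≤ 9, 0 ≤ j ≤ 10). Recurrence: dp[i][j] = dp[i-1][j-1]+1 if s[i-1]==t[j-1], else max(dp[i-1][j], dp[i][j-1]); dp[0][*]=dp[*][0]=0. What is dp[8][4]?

2

   ''  G  C  C  A  A  C  G  C  G  A
''  0  0  0  0  0  0  0  0  0  0  0
 G  0  1  1  1  1  1  1  1  1  1  1
 G  0  1  1  1  1  1  1  2  2  2  2
 G  0  1  1  1  1  1  1  2  2  3  3
 A  0  1  1  1  2  2  2  2  2  3  4
 G  0  1  1  1  2  2  2  3  3  3  4
 T  0  1  1  1  2  2  2  3  3  3  4
 G  0  1  1  1  2  2  2  3  3  4  4
 T  0  1  1  1  2  2  2  3  3  4  4
 C  0  1  2  2  2  2  3  3  4  4  4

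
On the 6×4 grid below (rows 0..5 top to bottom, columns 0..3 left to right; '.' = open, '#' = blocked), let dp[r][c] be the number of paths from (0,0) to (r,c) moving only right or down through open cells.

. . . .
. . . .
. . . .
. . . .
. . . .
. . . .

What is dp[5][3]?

56

r\c   0   1   2   3
  0   1   1   1   1
  1   1   2   3   4
  2   1   3   6  10
  3   1   4  10  20
  4   1   5  15  35
  5   1   6  21  56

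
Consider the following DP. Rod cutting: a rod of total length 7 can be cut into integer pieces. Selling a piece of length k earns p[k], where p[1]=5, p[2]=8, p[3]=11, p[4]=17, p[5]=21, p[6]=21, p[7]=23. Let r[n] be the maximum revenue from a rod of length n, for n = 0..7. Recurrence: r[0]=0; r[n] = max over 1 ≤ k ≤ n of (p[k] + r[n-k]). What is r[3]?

15

   n    0    1    2    3    4    5    6    7
r[n]    0    5   10   15   20   25   30   35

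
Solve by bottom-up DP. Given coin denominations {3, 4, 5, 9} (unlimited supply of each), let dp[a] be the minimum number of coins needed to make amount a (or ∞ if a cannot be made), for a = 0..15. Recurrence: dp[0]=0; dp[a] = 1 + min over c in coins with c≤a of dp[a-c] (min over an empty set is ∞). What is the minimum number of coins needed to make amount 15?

 a  0  1  2  3  4  5  6  7  8  9 10 11 12 13 14 15
dp  0  -  -  1  1  1  2  2  2  1  2  3  2  2  2  3
(- denotes ∞ / unreachable)

3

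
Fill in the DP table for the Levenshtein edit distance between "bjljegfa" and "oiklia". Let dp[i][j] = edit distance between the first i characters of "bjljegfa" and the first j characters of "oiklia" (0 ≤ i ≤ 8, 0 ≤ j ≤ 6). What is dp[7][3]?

7

   ''  o  i  k  l  i  a
''  0  1  2  3  4  5  6
 b  1  1  2  3  4  5  6
 j  2  2  2  3  4  5  6
 l  3  3  3  3  3  4  5
 j  4  4  4  4  4  4  5
 e  5  5  5  5  5  5  5
 g  6  6  6  6  6  6  6
 f  7  7  7  7  7  7  7
 a  8  8  8  8  8  8  7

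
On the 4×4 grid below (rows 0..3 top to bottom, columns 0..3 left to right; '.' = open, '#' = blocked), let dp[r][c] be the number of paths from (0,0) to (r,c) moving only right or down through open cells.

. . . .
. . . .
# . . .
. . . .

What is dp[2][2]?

5

r\c   0   1   2   3
  0   1   1   1   1
  1   1   2   3   4
  2   0   2   5   9
  3   0   2   7  16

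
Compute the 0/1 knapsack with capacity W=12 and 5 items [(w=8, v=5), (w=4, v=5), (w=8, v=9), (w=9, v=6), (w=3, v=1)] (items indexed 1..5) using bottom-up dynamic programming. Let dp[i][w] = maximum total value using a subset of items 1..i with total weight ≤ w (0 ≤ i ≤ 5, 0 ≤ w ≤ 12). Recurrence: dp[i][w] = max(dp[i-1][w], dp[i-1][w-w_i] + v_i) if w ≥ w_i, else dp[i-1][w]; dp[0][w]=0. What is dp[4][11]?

i\w   0   1   2   3   4   5   6   7   8   9  10  11  12
  0   0   0   0   0   0   0   0   0   0   0   0   0   0
  1   0   0   0   0   0   0   0   0   5   5   5   5   5
  2   0   0   0   0   5   5   5   5   5   5   5   5  10
  3   0   0   0   0   5   5   5   5   9   9   9   9  14
  4   0   0   0   0   5   5   5   5   9   9   9   9  14
  5   0   0   0   1   5   5   5   6   9   9   9  10  14

9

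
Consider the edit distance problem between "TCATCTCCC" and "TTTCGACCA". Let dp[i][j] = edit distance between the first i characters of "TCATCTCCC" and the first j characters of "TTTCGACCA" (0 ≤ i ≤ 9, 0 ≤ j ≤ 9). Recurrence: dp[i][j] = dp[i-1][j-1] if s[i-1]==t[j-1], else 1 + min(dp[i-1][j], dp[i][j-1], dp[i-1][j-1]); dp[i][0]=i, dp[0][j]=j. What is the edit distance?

   ''  T  T  T  C  G  A  C  C  A
''  0  1  2  3  4  5  6  7  8  9
 T  1  0  1  2  3  4  5  6  7  8
 C  2  1  1  2  2  3  4  5  6  7
 A  3  2  2  2  3  3  3  4  5  6
 T  4  3  2  2  3  4  4  4  5  6
 C  5  4  3  3  2  3  4  4  4  5
 T  6  5  4  3  3  3  4  5  5  5
 C  7  6  5  4  3  4  4  4  5  6
 C  8  7  6  5  4  4  5  4  4  5
 C  9  8  7  6  5  5  5  5  4  5

5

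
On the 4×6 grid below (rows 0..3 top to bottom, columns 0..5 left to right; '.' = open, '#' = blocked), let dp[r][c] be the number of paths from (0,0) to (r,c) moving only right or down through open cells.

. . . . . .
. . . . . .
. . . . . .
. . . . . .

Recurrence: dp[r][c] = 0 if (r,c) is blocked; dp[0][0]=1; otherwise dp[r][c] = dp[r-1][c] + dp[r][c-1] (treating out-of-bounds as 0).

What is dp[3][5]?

56

r\c   0   1   2   3   4   5
  0   1   1   1   1   1   1
  1   1   2   3   4   5   6
  2   1   3   6  10  15  21
  3   1   4  10  20  35  56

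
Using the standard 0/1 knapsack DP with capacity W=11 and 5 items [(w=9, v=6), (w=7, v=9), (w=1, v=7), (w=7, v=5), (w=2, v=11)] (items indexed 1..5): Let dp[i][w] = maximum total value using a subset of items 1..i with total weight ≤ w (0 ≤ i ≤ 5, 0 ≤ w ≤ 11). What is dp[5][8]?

i\w   0   1   2   3   4   5   6   7   8   9  10  11
  0   0   0   0   0   0   0   0   0   0   0   0   0
  1   0   0   0   0   0   0   0   0   0   6   6   6
  2   0   0   0   0   0   0   0   9   9   9   9   9
  3   0   7   7   7   7   7   7   9  16  16  16  16
  4   0   7   7   7   7   7   7   9  16  16  16  16
  5   0   7  11  18  18  18  18  18  18  20  27  27

18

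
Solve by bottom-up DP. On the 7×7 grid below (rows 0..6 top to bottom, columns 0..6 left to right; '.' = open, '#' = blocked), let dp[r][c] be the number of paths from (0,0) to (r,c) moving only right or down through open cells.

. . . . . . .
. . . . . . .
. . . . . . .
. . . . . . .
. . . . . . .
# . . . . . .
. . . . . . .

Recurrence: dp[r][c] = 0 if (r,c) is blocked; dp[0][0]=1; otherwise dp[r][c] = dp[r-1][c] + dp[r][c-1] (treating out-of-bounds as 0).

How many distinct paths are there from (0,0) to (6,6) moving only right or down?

917

r\c   0   1   2   3   4   5   6
  0   1   1   1   1   1   1   1
  1   1   2   3   4   5   6   7
  2   1   3   6  10  15  21  28
  3   1   4  10  20  35  56  84
  4   1   5  15  35  70 126 210
  5   0   5  20  55 125 251 461
  6   0   5  25  80 205 456 917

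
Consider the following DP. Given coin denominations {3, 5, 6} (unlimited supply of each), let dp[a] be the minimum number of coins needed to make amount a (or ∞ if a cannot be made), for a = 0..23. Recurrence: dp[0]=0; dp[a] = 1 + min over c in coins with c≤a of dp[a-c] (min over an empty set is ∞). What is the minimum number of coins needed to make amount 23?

4

 a  0  1  2  3  4  5  6  7  8  9 10 11 12 13 14 15 16 17 18 19 20 21 22 23
dp  0  -  -  1  -  1  1  -  2  2  2  2  2  3  3  3  3  3  3  4  4  4  4  4
(- denotes ∞ / unreachable)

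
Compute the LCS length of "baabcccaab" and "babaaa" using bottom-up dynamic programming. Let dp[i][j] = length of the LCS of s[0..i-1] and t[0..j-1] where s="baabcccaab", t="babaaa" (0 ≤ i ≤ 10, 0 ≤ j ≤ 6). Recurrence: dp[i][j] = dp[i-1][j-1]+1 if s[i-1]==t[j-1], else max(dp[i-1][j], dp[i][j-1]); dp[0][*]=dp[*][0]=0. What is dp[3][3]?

   ''  b  a  b  a  a  a
''  0  0  0  0  0  0  0
 b  0  1  1  1  1  1  1
 a  0  1  2  2  2  2  2
 a  0  1  2  2  3  3  3
 b  0  1  2  3  3  3  3
 c  0  1  2  3  3  3  3
 c  0  1  2  3  3  3  3
 c  0  1  2  3  3  3  3
 a  0  1  2  3  4  4  4
 a  0  1  2  3  4  5  5
 b  0  1  2  3  4  5  5

2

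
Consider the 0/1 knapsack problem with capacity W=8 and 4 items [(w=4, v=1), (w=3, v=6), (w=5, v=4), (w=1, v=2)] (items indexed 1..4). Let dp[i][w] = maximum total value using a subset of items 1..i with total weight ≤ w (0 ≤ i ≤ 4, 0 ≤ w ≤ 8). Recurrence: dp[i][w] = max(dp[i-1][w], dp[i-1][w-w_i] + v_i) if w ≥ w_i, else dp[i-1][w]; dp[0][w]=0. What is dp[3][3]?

i\w   0   1   2   3   4   5   6   7   8
  0   0   0   0   0   0   0   0   0   0
  1   0   0   0   0   1   1   1   1   1
  2   0   0   0   6   6   6   6   7   7
  3   0   0   0   6   6   6   6   7  10
  4   0   2   2   6   8   8   8   8  10

6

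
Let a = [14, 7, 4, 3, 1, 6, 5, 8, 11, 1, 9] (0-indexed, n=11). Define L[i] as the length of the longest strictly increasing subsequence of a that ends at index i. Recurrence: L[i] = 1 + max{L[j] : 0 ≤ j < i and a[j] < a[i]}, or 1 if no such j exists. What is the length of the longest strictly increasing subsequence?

4

   i    0    1    2    3    4    5    6    7    8    9   10
a[i]   14    7    4    3    1    6    5    8   11    1    9
L[i]    1    1    1    1    1    2    2    3    4    1    4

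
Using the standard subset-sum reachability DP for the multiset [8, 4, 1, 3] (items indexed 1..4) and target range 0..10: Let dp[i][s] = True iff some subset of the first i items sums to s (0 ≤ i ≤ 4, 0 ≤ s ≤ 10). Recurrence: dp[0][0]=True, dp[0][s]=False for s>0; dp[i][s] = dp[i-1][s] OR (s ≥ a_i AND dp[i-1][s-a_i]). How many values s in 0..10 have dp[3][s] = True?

i\s   0   1   2   3   4   5   6   7   8   9  10
  0   T   F   F   F   F   F   F   F   F   F   F
  1   T   F   F   F   F   F   F   F   T   F   F
  2   T   F   F   F   T   F   F   F   T   F   F
  3   T   T   F   F   T   T   F   F   T   T   F
  4   T   T   F   T   T   T   F   T   T   T   F

6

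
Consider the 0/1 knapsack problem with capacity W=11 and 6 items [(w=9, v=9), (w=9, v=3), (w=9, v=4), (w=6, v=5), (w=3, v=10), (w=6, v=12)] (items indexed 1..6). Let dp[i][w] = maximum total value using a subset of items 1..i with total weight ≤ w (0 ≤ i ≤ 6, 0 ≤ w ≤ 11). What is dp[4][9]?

i\w   0   1   2   3   4   5   6   7   8   9  10  11
  0   0   0   0   0   0   0   0   0   0   0   0   0
  1   0   0   0   0   0   0   0   0   0   9   9   9
  2   0   0   0   0   0   0   0   0   0   9   9   9
  3   0   0   0   0   0   0   0   0   0   9   9   9
  4   0   0   0   0   0   0   5   5   5   9   9   9
  5   0   0   0  10  10  10  10  10  10  15  15  15
  6   0   0   0  10  10  10  12  12  12  22  22  22

9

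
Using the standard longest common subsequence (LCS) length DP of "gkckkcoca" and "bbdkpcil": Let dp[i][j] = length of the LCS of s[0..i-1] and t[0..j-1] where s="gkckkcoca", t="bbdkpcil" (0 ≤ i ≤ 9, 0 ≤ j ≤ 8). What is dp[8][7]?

2

   ''  b  b  d  k  p  c  i  l
''  0  0  0  0  0  0  0  0  0
 g  0  0  0  0  0  0  0  0  0
 k  0  0  0  0  1  1  1  1  1
 c  0  0  0  0  1  1  2  2  2
 k  0  0  0  0  1  1  2  2  2
 k  0  0  0  0  1  1  2  2  2
 c  0  0  0  0  1  1  2  2  2
 o  0  0  0  0  1  1  2  2  2
 c  0  0  0  0  1  1  2  2  2
 a  0  0  0  0  1  1  2  2  2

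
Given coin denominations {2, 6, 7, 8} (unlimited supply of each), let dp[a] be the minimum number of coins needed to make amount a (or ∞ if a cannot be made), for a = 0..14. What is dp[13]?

 a  0  1  2  3  4  5  6  7  8  9 10 11 12 13 14
dp  0  -  1  -  2  -  1  1  1  2  2  3  2  2  2
(- denotes ∞ / unreachable)

2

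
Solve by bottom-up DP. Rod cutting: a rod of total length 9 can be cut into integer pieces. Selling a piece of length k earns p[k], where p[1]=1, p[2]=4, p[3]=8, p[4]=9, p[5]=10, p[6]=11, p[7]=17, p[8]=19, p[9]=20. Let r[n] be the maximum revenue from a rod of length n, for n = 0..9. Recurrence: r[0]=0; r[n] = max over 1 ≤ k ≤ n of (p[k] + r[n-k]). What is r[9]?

   n    0    1    2    3    4    5    6    7    8    9
r[n]    0    1    4    8    9   12   16   17   20   24

24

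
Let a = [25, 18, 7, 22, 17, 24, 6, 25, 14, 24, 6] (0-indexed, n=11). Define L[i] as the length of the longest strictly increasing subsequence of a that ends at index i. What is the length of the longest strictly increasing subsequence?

   i    0    1    2    3    4    5    6    7    8    9   10
a[i]   25   18    7   22   17   24    6   25   14   24    6
L[i]    1    1    1    2    2    3    1    4    2    3    1

4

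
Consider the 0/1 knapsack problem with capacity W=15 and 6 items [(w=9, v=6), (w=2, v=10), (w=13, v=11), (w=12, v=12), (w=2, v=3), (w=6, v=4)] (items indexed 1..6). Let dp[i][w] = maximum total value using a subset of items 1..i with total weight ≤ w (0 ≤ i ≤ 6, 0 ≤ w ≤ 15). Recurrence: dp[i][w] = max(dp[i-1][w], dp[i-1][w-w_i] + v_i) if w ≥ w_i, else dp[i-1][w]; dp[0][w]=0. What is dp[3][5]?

10

i\w   0   1   2   3   4   5   6   7   8   9  10  11  12  13  14  15
  0   0   0   0   0   0   0   0   0   0   0   0   0   0   0   0   0
  1   0   0   0   0   0   0   0   0   0   6   6   6   6   6   6   6
  2   0   0  10  10  10  10  10  10  10  10  10  16  16  16  16  16
  3   0   0  10  10  10  10  10  10  10  10  10  16  16  16  16  21
  4   0   0  10  10  10  10  10  10  10  10  10  16  16  16  22  22
  5   0   0  10  10  13  13  13  13  13  13  13  16  16  19  22  22
  6   0   0  10  10  13  13  13  13  14  14  17  17  17  19  22  22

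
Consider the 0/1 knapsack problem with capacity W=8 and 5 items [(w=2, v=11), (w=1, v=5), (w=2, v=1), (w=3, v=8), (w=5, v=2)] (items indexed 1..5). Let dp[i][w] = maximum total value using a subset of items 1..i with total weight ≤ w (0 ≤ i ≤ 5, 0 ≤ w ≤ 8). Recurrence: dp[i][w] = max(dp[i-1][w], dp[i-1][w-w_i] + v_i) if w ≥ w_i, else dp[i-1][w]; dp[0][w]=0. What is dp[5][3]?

i\w   0   1   2   3   4   5   6   7   8
  0   0   0   0   0   0   0   0   0   0
  1   0   0  11  11  11  11  11  11  11
  2   0   5  11  16  16  16  16  16  16
  3   0   5  11  16  16  17  17  17  17
  4   0   5  11  16  16  19  24  24  25
  5   0   5  11  16  16  19  24  24  25

16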